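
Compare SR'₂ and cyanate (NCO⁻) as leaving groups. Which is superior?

SR'₂ is the better leaving group.
pKₐ(R'₂SH⁺) ≈ -7 versus pKₐ(HOCN) ≈ 3.5: SR'₂ is the much weaker base.
Neutral; leaves from a sulfonium salt (R–SR'₂⁺).

SR'₂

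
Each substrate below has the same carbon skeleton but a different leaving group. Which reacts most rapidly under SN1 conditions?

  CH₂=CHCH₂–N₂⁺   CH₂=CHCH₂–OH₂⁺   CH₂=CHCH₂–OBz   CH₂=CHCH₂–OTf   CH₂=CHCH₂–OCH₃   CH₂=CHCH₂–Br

CH₂=CHCH₂–N₂⁺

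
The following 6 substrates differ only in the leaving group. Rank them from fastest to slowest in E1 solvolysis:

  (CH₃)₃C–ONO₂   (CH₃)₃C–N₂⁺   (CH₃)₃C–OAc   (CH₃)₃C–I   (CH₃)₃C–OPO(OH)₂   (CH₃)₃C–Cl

Identical carbon frameworks mean the comparison reduces to leaving-group quality.
Rank by basicity of the departing species: weakest base leaves most easily.
(CH₃)₃C–N₂⁺ loses N₂: no meaningful conjugate acid; N₂ departs as an exceptionally stable neutral molecule
(CH₃)₃C–I loses I⁻: pKₐ(HI) ≈ -10
(CH₃)₃C–Cl loses Cl⁻: pKₐ(HCl) ≈ -7
(CH₃)₃C–ONO₂ loses NO₃⁻: pKₐ(HNO₃) ≈ -1.3
(CH₃)₃C–OPO(OH)₂ loses H₂PO₄⁻: pKₐ(H₃PO₄) ≈ 2.1
(CH₃)₃C–OAc loses AcO⁻: pKₐ(CH₃COOH) ≈ 4.8

(CH₃)₃C–N₂⁺ > (CH₃)₃C–I > (CH₃)₃C–Cl > (CH₃)₃C–ONO₂ > (CH₃)₃C–OPO(OH)₂ > (CH₃)₃C–OAc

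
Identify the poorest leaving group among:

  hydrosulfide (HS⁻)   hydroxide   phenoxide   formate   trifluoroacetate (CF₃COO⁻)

hydroxide

trifluoroacetate (CF₃COO⁻): pKₐ(CF₃COOH) ≈ 0.2
formate: pKₐ(HCOOH) ≈ 3.8
hydrosulfide (HS⁻): pKₐ(H₂S) ≈ 7
phenoxide: pKₐ(C₆H₅OH (phenol)) ≈ 10
hydroxide: pKₐ(H₂O) ≈ 15.7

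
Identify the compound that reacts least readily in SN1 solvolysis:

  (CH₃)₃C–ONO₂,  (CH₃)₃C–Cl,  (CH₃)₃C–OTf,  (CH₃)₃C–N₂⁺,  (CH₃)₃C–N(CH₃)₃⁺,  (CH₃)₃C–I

Same R in every case — rank the leaving groups.
A good leaving group is a weak base: the lower the pKₐ of its conjugate acid, the more readily it departs.
(CH₃)₃C–N₂⁺ loses N₂: no meaningful conjugate acid; N₂ departs as an exceptionally stable neutral molecule
(CH₃)₃C–OTf loses OTf⁻: pKₐ(CF₃SO₃H (triflic acid)) ≈ -14
(CH₃)₃C–I loses I⁻: pKₐ(HI) ≈ -10
(CH₃)₃C–Cl loses Cl⁻: pKₐ(HCl) ≈ -7
(CH₃)₃C–ONO₂ loses NO₃⁻: pKₐ(HNO₃) ≈ -1.3
(CH₃)₃C–N(CH₃)₃⁺ loses NR'₃: pKₐ(R'₃NH⁺) ≈ 10.7

(CH₃)₃C–N(CH₃)₃⁺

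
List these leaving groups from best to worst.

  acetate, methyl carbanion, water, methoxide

water: pKₐ(H₃O⁺) ≈ -1.7
acetate: pKₐ(CH₃COOH) ≈ 4.8
methoxide: pKₐ(CH₃OH) ≈ 15.5 — strong base; alkoxides do not leave unassisted
methyl carbanion: pKₐ(CH₄) ≈ 48

water > acetate > methoxide > methyl carbanion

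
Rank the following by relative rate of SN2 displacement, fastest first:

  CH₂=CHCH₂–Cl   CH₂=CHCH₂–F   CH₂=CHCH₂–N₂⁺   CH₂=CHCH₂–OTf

CH₂=CHCH₂–N₂⁺ > CH₂=CHCH₂–OTf > CH₂=CHCH₂–Cl > CH₂=CHCH₂–F

The skeletons are identical, so relative rate is governed entirely by leaving-group ability.
The more stable X⁻ (or X) is on its own — i.e. the weaker a base it is — the better a leaving group it makes.
CH₂=CHCH₂–N₂⁺ loses N₂: no meaningful conjugate acid; N₂ departs as an exceptionally stable neutral molecule
CH₂=CHCH₂–OTf loses OTf⁻: pKₐ(CF₃SO₃H (triflic acid)) ≈ -14
CH₂=CHCH₂–Cl loses Cl⁻: pKₐ(HCl) ≈ -7
CH₂=CHCH₂–F loses F⁻: pKₐ(HF) ≈ 3.2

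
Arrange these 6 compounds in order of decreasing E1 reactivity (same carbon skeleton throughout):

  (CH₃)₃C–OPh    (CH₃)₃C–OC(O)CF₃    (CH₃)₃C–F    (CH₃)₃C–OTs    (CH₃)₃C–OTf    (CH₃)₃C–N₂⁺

(CH₃)₃C–N₂⁺ > (CH₃)₃C–OTf > (CH₃)₃C–OTs > (CH₃)₃C–OC(O)CF₃ > (CH₃)₃C–F > (CH₃)₃C–OPh

With the same alkyl group throughout, only the leaving group differentiates the rates.
Leaving-group ability tracks the stability of the departed species; conjugate-acid pKₐ is the usual yardstick (lower pKₐ → better LG).
(CH₃)₃C–N₂⁺ loses N₂: no meaningful conjugate acid; N₂ departs as an exceptionally stable neutral molecule
(CH₃)₃C–OTf loses OTf⁻: pKₐ(CF₃SO₃H (triflic acid)) ≈ -14
(CH₃)₃C–OTs loses OTs⁻: pKₐ(p-CH₃C₆H₄SO₃H (TsOH)) ≈ -2.8
(CH₃)₃C–OC(O)CF₃ loses CF₃COO⁻: pKₐ(CF₃COOH) ≈ 0.2
(CH₃)₃C–F loses F⁻: pKₐ(HF) ≈ 3.2
(CH₃)₃C–OPh loses PhO⁻: pKₐ(C₆H₅OH (phenol)) ≈ 10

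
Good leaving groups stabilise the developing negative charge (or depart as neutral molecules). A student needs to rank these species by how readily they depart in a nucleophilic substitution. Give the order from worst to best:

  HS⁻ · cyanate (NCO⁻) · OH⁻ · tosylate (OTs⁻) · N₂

Rank by basicity of the departing species: weakest base leaves most easily.
N₂: no meaningful conjugate acid; N₂ departs as an exceptionally stable neutral molecule
tosylate (OTs⁻): pKₐ(p-CH₃C₆H₄SO₃H (TsOH)) ≈ -2.8 — resonance-delocalised arenesulfonate
cyanate (NCO⁻): pKₐ(HOCN) ≈ 3.5 — resonance between N and O
HS⁻: pKₐ(H₂S) ≈ 7
OH⁻: pKₐ(H₂O) ≈ 15.7
Listed from poorest to best leaving group as asked.

OH⁻ < HS⁻ < cyanate (NCO⁻) < tosylate (OTs⁻) < N₂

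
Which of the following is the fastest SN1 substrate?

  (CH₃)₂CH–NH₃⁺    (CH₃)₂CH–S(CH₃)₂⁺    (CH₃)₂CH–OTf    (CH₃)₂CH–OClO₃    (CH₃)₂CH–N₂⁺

(CH₃)₂CH–N₂⁺

Same R in every case — rank the leaving groups.
A good leaving group is a weak base: the lower the pKₐ of its conjugate acid, the more readily it departs.
(CH₃)₂CH–N₂⁺ loses N₂: no meaningful conjugate acid; N₂ departs as an exceptionally stable neutral molecule
(CH₃)₂CH–OTf loses OTf⁻: pKₐ(CF₃SO₃H (triflic acid)) ≈ -14
(CH₃)₂CH–OClO₃ loses ClO₄⁻: pKₐ(HClO₄) ≈ -10
(CH₃)₂CH–S(CH₃)₂⁺ loses SR'₂: pKₐ(R'₂SH⁺) ≈ -7
(CH₃)₂CH–NH₃⁺ loses NH₃: pKₐ(NH₄⁺) ≈ 9.2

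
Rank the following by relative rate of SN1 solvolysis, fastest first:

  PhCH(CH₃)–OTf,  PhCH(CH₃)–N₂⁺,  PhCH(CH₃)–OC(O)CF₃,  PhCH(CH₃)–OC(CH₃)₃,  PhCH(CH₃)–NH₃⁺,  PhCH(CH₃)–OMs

With the same alkyl group throughout, only the leaving group differentiates the rates.
A good leaving group is a weak base: the lower the pKₐ of its conjugate acid, the more readily it departs.
PhCH(CH₃)–N₂⁺ loses N₂: no meaningful conjugate acid; N₂ departs as an exceptionally stable neutral molecule
PhCH(CH₃)–OTf loses OTf⁻: pKₐ(CF₃SO₃H (triflic acid)) ≈ -14
PhCH(CH₃)–OMs loses OMs⁻: pKₐ(CH₃SO₃H (MsOH)) ≈ -1.9
PhCH(CH₃)–OC(O)CF₃ loses CF₃COO⁻: pKₐ(CF₃COOH) ≈ 0.2
PhCH(CH₃)–NH₃⁺ loses NH₃: pKₐ(NH₄⁺) ≈ 9.2
PhCH(CH₃)–OC(CH₃)₃ loses (CH₃)₃CO⁻: pKₐ(t-BuOH) ≈ 18

PhCH(CH₃)–N₂⁺ > PhCH(CH₃)–OTf > PhCH(CH₃)–OMs > PhCH(CH₃)–OC(O)CF₃ > PhCH(CH₃)–NH₃⁺ > PhCH(CH₃)–OC(CH₃)₃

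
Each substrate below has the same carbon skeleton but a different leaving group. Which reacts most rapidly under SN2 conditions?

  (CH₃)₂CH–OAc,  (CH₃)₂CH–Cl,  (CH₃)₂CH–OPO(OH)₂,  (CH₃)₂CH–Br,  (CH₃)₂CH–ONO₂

With the same alkyl group throughout, only the leaving group differentiates the rates.
Leaving-group ability tracks the stability of the departed species; conjugate-acid pKₐ is the usual yardstick (lower pKₐ → better LG).
(CH₃)₂CH–Br loses Br⁻: pKₐ(HBr) ≈ -9
(CH₃)₂CH–Cl loses Cl⁻: pKₐ(HCl) ≈ -7
(CH₃)₂CH–ONO₂ loses NO₃⁻: pKₐ(HNO₃) ≈ -1.3
(CH₃)₂CH–OPO(OH)₂ loses H₂PO₄⁻: pKₐ(H₃PO₄) ≈ 2.1
(CH₃)₂CH–OAc loses AcO⁻: pKₐ(CH₃COOH) ≈ 4.8

(CH₃)₂CH–Br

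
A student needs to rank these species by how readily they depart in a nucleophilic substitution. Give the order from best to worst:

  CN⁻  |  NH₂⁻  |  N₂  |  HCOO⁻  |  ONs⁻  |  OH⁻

N₂ > ONs⁻ > HCOO⁻ > CN⁻ > OH⁻ > NH₂⁻

Leaving-group ability tracks the stability of the departed species; conjugate-acid pKₐ is the usual yardstick (lower pKₐ → better LG).
N₂: no meaningful conjugate acid; N₂ departs as an exceptionally stable neutral molecule
ONs⁻: pKₐ(p-O₂NC₆H₄SO₃H) ≈ -3.5
HCOO⁻: pKₐ(HCOOH) ≈ 3.8 — resonance-stabilised carboxylate
CN⁻: pKₐ(HCN) ≈ 9.2 — sp carbon stabilises the charge somewhat, but still a poor LG
OH⁻: pKₐ(H₂O) ≈ 15.7 — strong base; essentially never leaves without prior activation
NH₂⁻: pKₐ(NH₃) ≈ 38 — extremely strong base; never a leaving group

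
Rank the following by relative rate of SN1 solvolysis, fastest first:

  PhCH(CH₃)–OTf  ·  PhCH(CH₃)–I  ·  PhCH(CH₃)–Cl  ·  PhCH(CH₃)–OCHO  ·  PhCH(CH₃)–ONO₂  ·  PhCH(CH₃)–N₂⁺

PhCH(CH₃)–N₂⁺ > PhCH(CH₃)–OTf > PhCH(CH₃)–I > PhCH(CH₃)–Cl > PhCH(CH₃)–ONO₂ > PhCH(CH₃)–OCHO

Same R in every case — rank the leaving groups.
Rank by basicity of the departing species: weakest base leaves most easily.
PhCH(CH₃)–N₂⁺ loses N₂: no meaningful conjugate acid; N₂ departs as an exceptionally stable neutral molecule
PhCH(CH₃)–OTf loses OTf⁻: pKₐ(CF₃SO₃H (triflic acid)) ≈ -14
PhCH(CH₃)–I loses I⁻: pKₐ(HI) ≈ -10
PhCH(CH₃)–Cl loses Cl⁻: pKₐ(HCl) ≈ -7
PhCH(CH₃)–ONO₂ loses NO₃⁻: pKₐ(HNO₃) ≈ -1.3
PhCH(CH₃)–OCHO loses HCOO⁻: pKₐ(HCOOH) ≈ 3.8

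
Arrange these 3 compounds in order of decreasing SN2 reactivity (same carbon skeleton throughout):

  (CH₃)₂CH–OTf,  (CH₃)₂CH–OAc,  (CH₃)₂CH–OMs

(CH₃)₂CH–OTf > (CH₃)₂CH–OMs > (CH₃)₂CH–OAc

Same R in every case — rank the leaving groups.
Leaving-group ability tracks the stability of the departed species; conjugate-acid pKₐ is the usual yardstick (lower pKₐ → better LG).
(CH₃)₂CH–OTf loses OTf⁻: pKₐ(CF₃SO₃H (triflic acid)) ≈ -14
(CH₃)₂CH–OMs loses OMs⁻: pKₐ(CH₃SO₃H (MsOH)) ≈ -1.9
(CH₃)₂CH–OAc loses AcO⁻: pKₐ(CH₃COOH) ≈ 4.8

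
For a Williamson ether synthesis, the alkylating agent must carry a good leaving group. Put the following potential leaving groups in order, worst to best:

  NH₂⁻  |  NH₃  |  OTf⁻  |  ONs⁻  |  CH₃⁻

CH₃⁻ < NH₂⁻ < NH₃ < ONs⁻ < OTf⁻

Rank by basicity of the departing species: weakest base leaves most easily.
OTf⁻: pKₐ(CF₃SO₃H (triflic acid)) ≈ -14
ONs⁻: pKₐ(p-O₂NC₆H₄SO₃H) ≈ -3.5 — p-nitro group further stabilises the sulfonate
NH₃: pKₐ(NH₄⁺) ≈ 9.2
NH₂⁻: pKₐ(NH₃) ≈ 38
CH₃⁻: pKₐ(CH₄) ≈ 48 — unstabilised carbanion; the worst conceivable leaving group
The question asks for worst first, so the sequence is read in increasing leaving-group ability.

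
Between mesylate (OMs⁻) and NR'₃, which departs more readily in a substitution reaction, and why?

mesylate (OMs⁻)

mesylate (OMs⁻) is the better leaving group.
pKₐ(CH₃SO₃H (MsOH)) ≈ -1.9 versus pKₐ(R'₃NH⁺) ≈ 10.7: mesylate (OMs⁻) is the much weaker base.
Resonance-delocalised alkanesulfonate.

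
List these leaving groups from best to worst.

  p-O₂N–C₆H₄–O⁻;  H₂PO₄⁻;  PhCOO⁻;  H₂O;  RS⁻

The more stable X⁻ (or X) is on its own — i.e. the weaker a base it is — the better a leaving group it makes.
H₂O: pKₐ(H₃O⁺) ≈ -1.7 — neutral; leaves from a protonated alcohol (R–OH₂⁺)
H₂PO₄⁻: pKₐ(H₃PO₄) ≈ 2.1 — moderate base; biological leaving group after further activation
PhCOO⁻: pKₐ(C₆H₅COOH) ≈ 4.2 — aryl carboxylate
p-O₂N–C₆H₄–O⁻: pKₐ(p-nitrophenol) ≈ 7.2
RS⁻: pKₐ(RSH (a thiol)) ≈ 10.5

H₂O > H₂PO₄⁻ > PhCOO⁻ > p-O₂N–C₆H₄–O⁻ > RS⁻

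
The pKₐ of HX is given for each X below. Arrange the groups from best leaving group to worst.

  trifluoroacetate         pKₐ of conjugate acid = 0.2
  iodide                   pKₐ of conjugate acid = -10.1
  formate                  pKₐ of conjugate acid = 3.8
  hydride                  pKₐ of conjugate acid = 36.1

iodide > trifluoroacetate > formate > hydride

Lower conjugate-acid pKₐ ⇒ weaker base ⇒ better leaving group.
Sorting by the given values: iodide (-10.1), trifluoroacetate (0.2), formate (3.8), hydride (36.1).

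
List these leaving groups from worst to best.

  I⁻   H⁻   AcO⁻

H⁻ < AcO⁻ < I⁻

Rank by basicity of the departing species: weakest base leaves most easily.
I⁻: pKₐ(HI) ≈ -10 — large, highly polarisable; very weak base
AcO⁻: pKₐ(CH₃COOH) ≈ 4.8 — resonance-stabilised but still a weak base
H⁻: pKₐ(H₂) ≈ 36 — extremely strong base; leaves only in special hydride-transfer contexts
Listed from poorest to best leaving group as asked.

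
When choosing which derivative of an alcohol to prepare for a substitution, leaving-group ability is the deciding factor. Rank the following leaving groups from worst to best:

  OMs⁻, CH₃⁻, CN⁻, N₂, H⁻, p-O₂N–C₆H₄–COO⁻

Rank by basicity of the departing species: weakest base leaves most easily.
N₂: no meaningful conjugate acid; N₂ departs as an exceptionally stable neutral molecule
OMs⁻: pKₐ(CH₃SO₃H (MsOH)) ≈ -1.9
p-O₂N–C₆H₄–COO⁻: pKₐ(p-nitrobenzoic acid) ≈ 3.4
CN⁻: pKₐ(HCN) ≈ 9.2
H⁻: pKₐ(H₂) ≈ 36
CH₃⁻: pKₐ(CH₄) ≈ 48
The question asks for worst first, so the sequence is read in increasing leaving-group ability.

CH₃⁻ < H⁻ < CN⁻ < p-O₂N–C₆H₄–COO⁻ < OMs⁻ < N₂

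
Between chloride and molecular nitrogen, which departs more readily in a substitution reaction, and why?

molecular nitrogen

molecular nitrogen is the better leaving group.
N₂ is the ultimate leaving group — it departs as an exceptionally stable neutral molecule, whereas chloride (pKₐ(HCl) ≈ -7) is far more basic.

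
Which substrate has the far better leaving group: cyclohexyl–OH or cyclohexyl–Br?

From cyclohexyl–OH the departing group would be OH⁻ (pKₐ(H₂O) ≈ 15.7). Strong base; essentially never leaves without prior activation.
From cyclohexyl–Br the leaving group is Br⁻ (pKₐ(HBr) ≈ -9). Weak base; good leaving group.
(In practice cyclohexyl–Br is made from cyclohexyl–OH by treatment with PBr₃, replacing the hydroxyl with bromide.)

cyclohexyl–Br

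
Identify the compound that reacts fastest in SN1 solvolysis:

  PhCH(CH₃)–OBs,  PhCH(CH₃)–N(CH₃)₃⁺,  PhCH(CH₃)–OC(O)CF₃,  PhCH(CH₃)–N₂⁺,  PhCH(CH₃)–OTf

With the same alkyl group throughout, only the leaving group differentiates the rates.
Leaving-group ability tracks the stability of the departed species; conjugate-acid pKₐ is the usual yardstick (lower pKₐ → better LG).
PhCH(CH₃)–N₂⁺ loses N₂: no meaningful conjugate acid; N₂ departs as an exceptionally stable neutral molecule
PhCH(CH₃)–OTf loses OTf⁻: pKₐ(CF₃SO₃H (triflic acid)) ≈ -14
PhCH(CH₃)–OBs loses OBs⁻: pKₐ(p-BrC₆H₄SO₃H) ≈ -2.8
PhCH(CH₃)–OC(O)CF₃ loses CF₃COO⁻: pKₐ(CF₃COOH) ≈ 0.2
PhCH(CH₃)–N(CH₃)₃⁺ loses NR'₃: pKₐ(R'₃NH⁺) ≈ 10.7

PhCH(CH₃)–N₂⁺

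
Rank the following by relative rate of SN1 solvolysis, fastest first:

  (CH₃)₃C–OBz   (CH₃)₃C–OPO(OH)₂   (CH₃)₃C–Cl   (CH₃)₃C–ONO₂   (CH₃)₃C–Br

Identical carbon frameworks mean the comparison reduces to leaving-group quality.
A good leaving group is a weak base: the lower the pKₐ of its conjugate acid, the more readily it departs.
(CH₃)₃C–Br loses Br⁻: pKₐ(HBr) ≈ -9
(CH₃)₃C–Cl loses Cl⁻: pKₐ(HCl) ≈ -7
(CH₃)₃C–ONO₂ loses NO₃⁻: pKₐ(HNO₃) ≈ -1.3
(CH₃)₃C–OPO(OH)₂ loses H₂PO₄⁻: pKₐ(H₃PO₄) ≈ 2.1
(CH₃)₃C–OBz loses PhCOO⁻: pKₐ(C₆H₅COOH) ≈ 4.2

(CH₃)₃C–Br > (CH₃)₃C–Cl > (CH₃)₃C–ONO₂ > (CH₃)₃C–OPO(OH)₂ > (CH₃)₃C–OBz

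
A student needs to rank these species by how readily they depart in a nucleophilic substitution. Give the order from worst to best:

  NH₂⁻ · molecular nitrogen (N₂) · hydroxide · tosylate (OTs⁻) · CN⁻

Leaving-group ability tracks the stability of the departed species; conjugate-acid pKₐ is the usual yardstick (lower pKₐ → better LG).
molecular nitrogen (N₂): no meaningful conjugate acid; N₂ departs as an exceptionally stable neutral molecule
tosylate (OTs⁻): pKₐ(p-CH₃C₆H₄SO₃H (TsOH)) ≈ -2.8 — resonance-delocalised arenesulfonate
CN⁻: pKₐ(HCN) ≈ 9.2
hydroxide: pKₐ(H₂O) ≈ 15.7 — strong base; essentially never leaves without prior activation
NH₂⁻: pKₐ(NH₃) ≈ 38 — extremely strong base; never a leaving group
The question asks for worst first, so the sequence is read in increasing leaving-group ability.

NH₂⁻ < hydroxide < CN⁻ < tosylate (OTs⁻) < molecular nitrogen (N₂)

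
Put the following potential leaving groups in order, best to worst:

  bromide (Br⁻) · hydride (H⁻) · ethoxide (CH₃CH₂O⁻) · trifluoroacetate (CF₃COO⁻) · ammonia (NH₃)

bromide (Br⁻): pKₐ(HBr) ≈ -9 — weak base; good leaving group
trifluoroacetate (CF₃COO⁻): pKₐ(CF₃COOH) ≈ 0.2
ammonia (NH₃): pKₐ(NH₄⁺) ≈ 9.2
ethoxide (CH₃CH₂O⁻): pKₐ(CH₃CH₂OH) ≈ 16
hydride (H⁻): pKₐ(H₂) ≈ 36 — extremely strong base; leaves only in special hydride-transfer contexts

bromide (Br⁻) > trifluoroacetate (CF₃COO⁻) > ammonia (NH₃) > ethoxide (CH₃CH₂O⁻) > hydride (H⁻)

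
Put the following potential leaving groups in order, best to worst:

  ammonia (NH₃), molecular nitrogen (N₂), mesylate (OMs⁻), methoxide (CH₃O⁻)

molecular nitrogen (N₂) > mesylate (OMs⁻) > ammonia (NH₃) > methoxide (CH₃O⁻)

Leaving-group ability tracks the stability of the departed species; conjugate-acid pKₐ is the usual yardstick (lower pKₐ → better LG).
molecular nitrogen (N₂): no meaningful conjugate acid; N₂ departs as an exceptionally stable neutral molecule
mesylate (OMs⁻): pKₐ(CH₃SO₃H (MsOH)) ≈ -1.9 — resonance-delocalised alkanesulfonate
ammonia (NH₃): pKₐ(NH₄⁺) ≈ 9.2 — neutral but moderately basic; leaves from R–NH₃⁺
methoxide (CH₃O⁻): pKₐ(CH₃OH) ≈ 15.5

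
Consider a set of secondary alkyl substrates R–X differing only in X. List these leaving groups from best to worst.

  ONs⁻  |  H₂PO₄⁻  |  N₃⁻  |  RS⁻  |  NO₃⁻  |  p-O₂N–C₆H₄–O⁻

Leaving-group ability tracks the stability of the departed species; conjugate-acid pKₐ is the usual yardstick (lower pKₐ → better LG).
ONs⁻: pKₐ(p-O₂NC₆H₄SO₃H) ≈ -3.5
NO₃⁻: pKₐ(HNO₃) ≈ -1.3
H₂PO₄⁻: pKₐ(H₃PO₄) ≈ 2.1
N₃⁻: pKₐ(HN₃) ≈ 4.7
p-O₂N–C₆H₄–O⁻: pKₐ(p-nitrophenol) ≈ 7.2
RS⁻: pKₐ(RSH (a thiol)) ≈ 10.5

ONs⁻ > NO₃⁻ > H₂PO₄⁻ > N₃⁻ > p-O₂N–C₆H₄–O⁻ > RS⁻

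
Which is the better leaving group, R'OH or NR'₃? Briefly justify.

R'OH is the better leaving group.
pKₐ(R'OH₂⁺) ≈ -2.4 versus pKₐ(R'₃NH⁺) ≈ 10.7: R'OH is the much weaker base.
Neutral; leaves from a protonated ether (an oxonium ion, R–O(H)R'⁺).

R'OH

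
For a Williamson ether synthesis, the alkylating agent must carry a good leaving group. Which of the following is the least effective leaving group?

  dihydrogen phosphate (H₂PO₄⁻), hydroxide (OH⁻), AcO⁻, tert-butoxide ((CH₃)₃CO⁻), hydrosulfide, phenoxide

tert-butoxide ((CH₃)₃CO⁻)

A good leaving group is a weak base: the lower the pKₐ of its conjugate acid, the more readily it departs.
dihydrogen phosphate (H₂PO₄⁻): pKₐ(H₃PO₄) ≈ 2.1
AcO⁻: pKₐ(CH₃COOH) ≈ 4.8
hydrosulfide: pKₐ(H₂S) ≈ 7
phenoxide: pKₐ(C₆H₅OH (phenol)) ≈ 10
hydroxide (OH⁻): pKₐ(H₂O) ≈ 15.7
tert-butoxide ((CH₃)₃CO⁻): pKₐ(t-BuOH) ≈ 18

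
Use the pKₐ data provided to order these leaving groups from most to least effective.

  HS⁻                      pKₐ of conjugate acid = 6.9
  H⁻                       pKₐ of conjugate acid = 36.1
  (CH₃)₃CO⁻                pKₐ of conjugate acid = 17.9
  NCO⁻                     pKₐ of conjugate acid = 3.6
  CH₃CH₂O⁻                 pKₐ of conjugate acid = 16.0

NCO⁻ > HS⁻ > CH₃CH₂O⁻ > (CH₃)₃CO⁻ > H⁻

Lower conjugate-acid pKₐ ⇒ weaker base ⇒ better leaving group.
Sorting by the given values: NCO⁻ (3.6), HS⁻ (6.9), CH₃CH₂O⁻ (16.0), (CH₃)₃CO⁻ (17.9), H⁻ (36.1).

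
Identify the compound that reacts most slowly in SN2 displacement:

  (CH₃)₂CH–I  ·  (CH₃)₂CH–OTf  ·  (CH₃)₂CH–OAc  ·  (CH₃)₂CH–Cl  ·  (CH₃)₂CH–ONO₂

(CH₃)₂CH–OAc

The skeletons are identical, so relative rate is governed entirely by leaving-group ability.
Leaving-group ability tracks the stability of the departed species; conjugate-acid pKₐ is the usual yardstick (lower pKₐ → better LG).
(CH₃)₂CH–OTf loses OTf⁻: pKₐ(CF₃SO₃H (triflic acid)) ≈ -14
(CH₃)₂CH–I loses I⁻: pKₐ(HI) ≈ -10
(CH₃)₂CH–Cl loses Cl⁻: pKₐ(HCl) ≈ -7
(CH₃)₂CH–ONO₂ loses NO₃⁻: pKₐ(HNO₃) ≈ -1.3
(CH₃)₂CH–OAc loses AcO⁻: pKₐ(CH₃COOH) ≈ 4.8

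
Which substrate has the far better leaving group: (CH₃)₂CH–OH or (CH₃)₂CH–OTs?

(CH₃)₂CH–OTs

From (CH₃)₂CH–OH the departing group would be OH⁻ (pKₐ(H₂O) ≈ 15.7). Strong base; essentially never leaves without prior activation.
From (CH₃)₂CH–OTs the leaving group is OTs⁻ (pKₐ(p-CH₃C₆H₄SO₃H (TsOH)) ≈ -2.8). Resonance-delocalised arenesulfonate.
(In practice (CH₃)₂CH–OTs is made from (CH₃)₂CH–OH by treatment with TsCl / pyridine, converting the hydroxyl into a tosylate.)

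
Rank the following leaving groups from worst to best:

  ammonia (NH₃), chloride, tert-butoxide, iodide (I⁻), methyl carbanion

methyl carbanion < tert-butoxide < ammonia (NH₃) < chloride < iodide (I⁻)

Rank by basicity of the departing species: weakest base leaves most easily.
iodide (I⁻): pKₐ(HI) ≈ -10
chloride: pKₐ(HCl) ≈ -7
ammonia (NH₃): pKₐ(NH₄⁺) ≈ 9.2
tert-butoxide: pKₐ(t-BuOH) ≈ 18
methyl carbanion: pKₐ(CH₄) ≈ 48
Listed from poorest to best leaving group as asked.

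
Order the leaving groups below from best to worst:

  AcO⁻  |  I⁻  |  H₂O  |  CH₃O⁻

Rank by basicity of the departing species: weakest base leaves most easily.
I⁻: pKₐ(HI) ≈ -10 — large, highly polarisable; very weak base
H₂O: pKₐ(H₃O⁺) ≈ -1.7
AcO⁻: pKₐ(CH₃COOH) ≈ 4.8 — resonance-stabilised but still a weak base
CH₃O⁻: pKₐ(CH₃OH) ≈ 15.5 — strong base; alkoxides do not leave unassisted

I⁻ > H₂O > AcO⁻ > CH₃O⁻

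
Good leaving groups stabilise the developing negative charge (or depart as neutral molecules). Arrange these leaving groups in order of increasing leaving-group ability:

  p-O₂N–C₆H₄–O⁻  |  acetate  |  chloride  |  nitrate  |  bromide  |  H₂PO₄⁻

The more stable X⁻ (or X) is on its own — i.e. the weaker a base it is — the better a leaving group it makes.
bromide: pKₐ(HBr) ≈ -9 — weak base; good leaving group
chloride: pKₐ(HCl) ≈ -7 — moderately weak base
nitrate: pKₐ(HNO₃) ≈ -1.3 — resonance-delocalised over three oxygens
H₂PO₄⁻: pKₐ(H₃PO₄) ≈ 2.1 — moderate base; biological leaving group after further activation
acetate: pKₐ(CH₃COOH) ≈ 4.8 — resonance-stabilised but still a weak base
p-O₂N–C₆H₄–O⁻: pKₐ(p-nitrophenol) ≈ 7.2 — nitro group delocalises the charge; the classic chromogenic LG
The question asks for worst first, so the sequence is read in increasing leaving-group ability.

p-O₂N–C₆H₄–O⁻ < acetate < H₂PO₄⁻ < nitrate < chloride < bromide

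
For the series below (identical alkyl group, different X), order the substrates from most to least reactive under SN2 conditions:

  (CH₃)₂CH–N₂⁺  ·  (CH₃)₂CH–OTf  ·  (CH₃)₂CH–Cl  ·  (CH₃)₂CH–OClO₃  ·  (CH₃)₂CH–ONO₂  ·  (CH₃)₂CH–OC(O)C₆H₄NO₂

Same R in every case — rank the leaving groups.
The more stable X⁻ (or X) is on its own — i.e. the weaker a base it is — the better a leaving group it makes.
(CH₃)₂CH–N₂⁺ loses N₂: no meaningful conjugate acid; N₂ departs as an exceptionally stable neutral molecule
(CH₃)₂CH–OTf loses OTf⁻: pKₐ(CF₃SO₃H (triflic acid)) ≈ -14
(CH₃)₂CH–OClO₃ loses ClO₄⁻: pKₐ(HClO₄) ≈ -10
(CH₃)₂CH–Cl loses Cl⁻: pKₐ(HCl) ≈ -7
(CH₃)₂CH–ONO₂ loses NO₃⁻: pKₐ(HNO₃) ≈ -1.3
(CH₃)₂CH–OC(O)C₆H₄NO₂ loses p-O₂N–C₆H₄–COO⁻: pKₐ(p-nitrobenzoic acid) ≈ 3.4

(CH₃)₂CH–N₂⁺ > (CH₃)₂CH–OTf > (CH₃)₂CH–OClO₃ > (CH₃)₂CH–Cl > (CH₃)₂CH–ONO₂ > (CH₃)₂CH–OC(O)C₆H₄NO₂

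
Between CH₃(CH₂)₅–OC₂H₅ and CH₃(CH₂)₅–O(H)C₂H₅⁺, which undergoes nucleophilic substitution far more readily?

CH₃(CH₂)₅–O(H)C₂H₅⁺

From CH₃(CH₂)₅–OC₂H₅ the departing group would be CH₃CH₂O⁻ (pKₐ(CH₃CH₂OH) ≈ 16). Strong base; alkoxides do not leave unassisted.
From CH₃(CH₂)₅–O(H)C₂H₅⁺ the leaving group is R'OH (pKₐ(R'OH₂⁺) ≈ -2.4). Neutral; leaves from a protonated ether (an oxonium ion, R–O(H)R'⁺).
(In practice CH₃(CH₂)₅–O(H)C₂H₅⁺ is made from CH₃(CH₂)₅–OC₂H₅ by protonation with concentrated HBr, allowing neutral ethanol, rather than ethoxide, to depart.)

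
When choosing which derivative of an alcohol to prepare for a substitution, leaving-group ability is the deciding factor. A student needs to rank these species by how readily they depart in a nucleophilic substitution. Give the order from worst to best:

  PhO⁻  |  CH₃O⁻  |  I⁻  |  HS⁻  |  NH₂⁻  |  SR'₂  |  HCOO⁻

NH₂⁻ < CH₃O⁻ < PhO⁻ < HS⁻ < HCOO⁻ < SR'₂ < I⁻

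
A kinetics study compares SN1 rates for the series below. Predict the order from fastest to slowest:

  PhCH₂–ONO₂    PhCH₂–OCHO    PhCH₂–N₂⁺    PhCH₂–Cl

PhCH₂–N₂⁺ > PhCH₂–Cl > PhCH₂–ONO₂ > PhCH₂–OCHO

Identical carbon frameworks mean the comparison reduces to leaving-group quality.
Leaving-group ability tracks the stability of the departed species; conjugate-acid pKₐ is the usual yardstick (lower pKₐ → better LG).
PhCH₂–N₂⁺ loses N₂: no meaningful conjugate acid; N₂ departs as an exceptionally stable neutral molecule
PhCH₂–Cl loses Cl⁻: pKₐ(HCl) ≈ -7
PhCH₂–ONO₂ loses NO₃⁻: pKₐ(HNO₃) ≈ -1.3
PhCH₂–OCHO loses HCOO⁻: pKₐ(HCOOH) ≈ 3.8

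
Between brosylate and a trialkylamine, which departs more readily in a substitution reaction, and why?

brosylate is the better leaving group.
pKₐ(p-BrC₆H₄SO₃H) ≈ -2.8 versus pKₐ(R'₃NH⁺) ≈ 10.7: brosylate is the much weaker base.
Arenesulfonate with a p-bromo substituent.

brosylate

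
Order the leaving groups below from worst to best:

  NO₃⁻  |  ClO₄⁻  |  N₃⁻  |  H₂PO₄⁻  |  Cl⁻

N₃⁻ < H₂PO₄⁻ < NO₃⁻ < Cl⁻ < ClO₄⁻

ClO₄⁻: pKₐ(HClO₄) ≈ -10
Cl⁻: pKₐ(HCl) ≈ -7
NO₃⁻: pKₐ(HNO₃) ≈ -1.3
H₂PO₄⁻: pKₐ(H₃PO₄) ≈ 2.1
N₃⁻: pKₐ(HN₃) ≈ 4.7
Reversing gives the worst-to-best order requested.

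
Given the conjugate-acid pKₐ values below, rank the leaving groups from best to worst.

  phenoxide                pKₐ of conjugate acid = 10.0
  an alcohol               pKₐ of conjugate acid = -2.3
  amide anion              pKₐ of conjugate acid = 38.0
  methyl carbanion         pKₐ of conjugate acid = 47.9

an alcohol > phenoxide > amide anion > methyl carbanion

Lower conjugate-acid pKₐ ⇒ weaker base ⇒ better leaving group.
Sorting by the given values: an alcohol (-2.3), phenoxide (10.0), amide anion (38.0), methyl carbanion (47.9).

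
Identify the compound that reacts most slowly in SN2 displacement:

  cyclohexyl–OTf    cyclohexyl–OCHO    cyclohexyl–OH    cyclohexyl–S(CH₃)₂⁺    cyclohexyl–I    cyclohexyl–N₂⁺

The skeletons are identical, so relative rate is governed entirely by leaving-group ability.
The more stable X⁻ (or X) is on its own — i.e. the weaker a base it is — the better a leaving group it makes.
cyclohexyl–N₂⁺ loses N₂: no meaningful conjugate acid; N₂ departs as an exceptionally stable neutral molecule
cyclohexyl–OTf loses OTf⁻: pKₐ(CF₃SO₃H (triflic acid)) ≈ -14
cyclohexyl–I loses I⁻: pKₐ(HI) ≈ -10
cyclohexyl–S(CH₃)₂⁺ loses SR'₂: pKₐ(R'₂SH⁺) ≈ -7
cyclohexyl–OCHO loses HCOO⁻: pKₐ(HCOOH) ≈ 3.8
cyclohexyl–OH loses OH⁻: pKₐ(H₂O) ≈ 15.7

cyclohexyl–OH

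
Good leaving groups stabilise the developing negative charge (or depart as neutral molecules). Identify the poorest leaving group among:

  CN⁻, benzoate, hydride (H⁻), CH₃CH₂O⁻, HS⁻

hydride (H⁻)

benzoate: pKₐ(C₆H₅COOH) ≈ 4.2
HS⁻: pKₐ(H₂S) ≈ 7
CN⁻: pKₐ(HCN) ≈ 9.2
CH₃CH₂O⁻: pKₐ(CH₃CH₂OH) ≈ 16
hydride (H⁻): pKₐ(H₂) ≈ 36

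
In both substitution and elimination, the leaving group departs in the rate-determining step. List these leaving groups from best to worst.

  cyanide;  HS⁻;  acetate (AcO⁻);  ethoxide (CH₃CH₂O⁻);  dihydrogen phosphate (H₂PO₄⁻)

dihydrogen phosphate (H₂PO₄⁻) > acetate (AcO⁻) > HS⁻ > cyanide > ethoxide (CH₃CH₂O⁻)

Rank by basicity of the departing species: weakest base leaves most easily.
dihydrogen phosphate (H₂PO₄⁻): pKₐ(H₃PO₄) ≈ 2.1 — moderate base; biological leaving group after further activation
acetate (AcO⁻): pKₐ(CH₃COOH) ≈ 4.8
HS⁻: pKₐ(H₂S) ≈ 7 — larger and more polarisable than the oxygen analogue
cyanide: pKₐ(HCN) ≈ 9.2 — sp carbon stabilises the charge somewhat, but still a poor LG
ethoxide (CH₃CH₂O⁻): pKₐ(CH₃CH₂OH) ≈ 16 — strong base; alkoxides do not leave unassisted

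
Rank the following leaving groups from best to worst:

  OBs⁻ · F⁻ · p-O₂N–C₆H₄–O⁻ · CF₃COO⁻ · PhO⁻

OBs⁻: pKₐ(p-BrC₆H₄SO₃H) ≈ -2.8
CF₃COO⁻: pKₐ(CF₃COOH) ≈ 0.2 — strongly electron-withdrawing CF₃ stabilises the carboxylate
F⁻: pKₐ(HF) ≈ 3.2 — small and strongly basic; the poor halide leaving group
p-O₂N–C₆H₄–O⁻: pKₐ(p-nitrophenol) ≈ 7.2
PhO⁻: pKₐ(C₆H₅OH (phenol)) ≈ 10 — resonance into the ring helps, but still a poor LG

OBs⁻ > CF₃COO⁻ > F⁻ > p-O₂N–C₆H₄–O⁻ > PhO⁻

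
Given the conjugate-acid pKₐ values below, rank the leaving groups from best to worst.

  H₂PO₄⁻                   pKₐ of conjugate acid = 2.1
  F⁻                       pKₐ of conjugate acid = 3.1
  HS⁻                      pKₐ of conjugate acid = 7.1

H₂PO₄⁻ > F⁻ > HS⁻

Lower conjugate-acid pKₐ ⇒ weaker base ⇒ better leaving group.
Sorting by the given values: H₂PO₄⁻ (2.1), F⁻ (3.1), HS⁻ (7.1).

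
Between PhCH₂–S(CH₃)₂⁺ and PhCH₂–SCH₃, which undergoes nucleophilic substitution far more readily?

From PhCH₂–SCH₃ the departing group would be RS⁻ (pKₐ(RSH (a thiol)) ≈ 10.5). Moderately basic; rarely leaves without activation.
From PhCH₂–S(CH₃)₂⁺ the leaving group is SR'₂ (pKₐ(R'₂SH⁺) ≈ -7). Neutral; leaves from a sulfonium salt (R–SR'₂⁺).
(In practice PhCH₂–S(CH₃)₂⁺ is made from PhCH₂–SCH₃ by S-methylation with CH₃I, allowing neutral dimethyl sulfide, rather than methanethiolate, to depart.)

PhCH₂–S(CH₃)₂⁺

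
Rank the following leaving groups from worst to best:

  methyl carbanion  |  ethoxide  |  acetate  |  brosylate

methyl carbanion < ethoxide < acetate < brosylate

A good leaving group is a weak base: the lower the pKₐ of its conjugate acid, the more readily it departs.
brosylate: pKₐ(p-BrC₆H₄SO₃H) ≈ -2.8
acetate: pKₐ(CH₃COOH) ≈ 4.8
ethoxide: pKₐ(CH₃CH₂OH) ≈ 16
methyl carbanion: pKₐ(CH₄) ≈ 48
Listed from poorest to best leaving group as asked.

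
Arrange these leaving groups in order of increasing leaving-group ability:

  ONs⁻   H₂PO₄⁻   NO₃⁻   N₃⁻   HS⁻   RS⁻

A good leaving group is a weak base: the lower the pKₐ of its conjugate acid, the more readily it departs.
ONs⁻: pKₐ(p-O₂NC₆H₄SO₃H) ≈ -3.5
NO₃⁻: pKₐ(HNO₃) ≈ -1.3
H₂PO₄⁻: pKₐ(H₃PO₄) ≈ 2.1
N₃⁻: pKₐ(HN₃) ≈ 4.7
HS⁻: pKₐ(H₂S) ≈ 7
RS⁻: pKₐ(RSH (a thiol)) ≈ 10.5
The question asks for worst first, so the sequence is read in increasing leaving-group ability.

RS⁻ < HS⁻ < N₃⁻ < H₂PO₄⁻ < NO₃⁻ < ONs⁻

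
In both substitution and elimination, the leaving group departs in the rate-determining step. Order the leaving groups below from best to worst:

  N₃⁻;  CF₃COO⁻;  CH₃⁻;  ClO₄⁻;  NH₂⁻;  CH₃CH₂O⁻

ClO₄⁻ > CF₃COO⁻ > N₃⁻ > CH₃CH₂O⁻ > NH₂⁻ > CH₃⁻

ClO₄⁻: pKₐ(HClO₄) ≈ -10 — extremely weak base; rarely used for safety reasons
CF₃COO⁻: pKₐ(CF₃COOH) ≈ 0.2
N₃⁻: pKₐ(HN₃) ≈ 4.7 — linear, resonance-stabilised
CH₃CH₂O⁻: pKₐ(CH₃CH₂OH) ≈ 16
NH₂⁻: pKₐ(NH₃) ≈ 38
CH₃⁻: pKₐ(CH₄) ≈ 48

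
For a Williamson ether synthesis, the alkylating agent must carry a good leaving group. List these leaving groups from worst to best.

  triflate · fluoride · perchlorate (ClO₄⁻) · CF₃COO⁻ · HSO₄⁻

fluoride < CF₃COO⁻ < HSO₄⁻ < perchlorate (ClO₄⁻) < triflate

A good leaving group is a weak base: the lower the pKₐ of its conjugate acid, the more readily it departs.
triflate: pKₐ(CF₃SO₃H (triflic acid)) ≈ -14
perchlorate (ClO₄⁻): pKₐ(HClO₄) ≈ -10
HSO₄⁻: pKₐ(H₂SO₄) ≈ -3
CF₃COO⁻: pKₐ(CF₃COOH) ≈ 0.2
fluoride: pKₐ(HF) ≈ 3.2
Listed from poorest to best leaving group as asked.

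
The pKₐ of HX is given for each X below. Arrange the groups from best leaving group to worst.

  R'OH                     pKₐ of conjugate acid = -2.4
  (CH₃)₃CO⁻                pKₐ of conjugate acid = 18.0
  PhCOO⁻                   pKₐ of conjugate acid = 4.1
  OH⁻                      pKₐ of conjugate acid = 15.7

Lower conjugate-acid pKₐ ⇒ weaker base ⇒ better leaving group.
Sorting by the given values: R'OH (-2.4), PhCOO⁻ (4.1), OH⁻ (15.7), (CH₃)₃CO⁻ (18.0).

R'OH > PhCOO⁻ > OH⁻ > (CH₃)₃CO⁻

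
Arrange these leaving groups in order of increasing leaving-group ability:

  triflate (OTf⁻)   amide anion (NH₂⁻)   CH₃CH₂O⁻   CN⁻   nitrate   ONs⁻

amide anion (NH₂⁻) < CH₃CH₂O⁻ < CN⁻ < nitrate < ONs⁻ < triflate (OTf⁻)

The more stable X⁻ (or X) is on its own — i.e. the weaker a base it is — the better a leaving group it makes.
triflate (OTf⁻): pKₐ(CF₃SO₃H (triflic acid)) ≈ -14 — charge spread over three oxygens and a CF₃ group; the premier leaving group in synthesis
ONs⁻: pKₐ(p-O₂NC₆H₄SO₃H) ≈ -3.5
nitrate: pKₐ(HNO₃) ≈ -1.3 — resonance-delocalised over three oxygens
CN⁻: pKₐ(HCN) ≈ 9.2
CH₃CH₂O⁻: pKₐ(CH₃CH₂OH) ≈ 16
amide anion (NH₂⁻): pKₐ(NH₃) ≈ 38 — extremely strong base; never a leaving group
Listed from poorest to best leaving group as asked.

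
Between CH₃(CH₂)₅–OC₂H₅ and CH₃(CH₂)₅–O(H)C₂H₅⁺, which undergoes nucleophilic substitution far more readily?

CH₃(CH₂)₅–O(H)C₂H₅⁺

From CH₃(CH₂)₅–OC₂H₅ the departing group would be CH₃CH₂O⁻ (pKₐ(CH₃CH₂OH) ≈ 16). Strong base; alkoxides do not leave unassisted.
From CH₃(CH₂)₅–O(H)C₂H₅⁺ the leaving group is R'OH (pKₐ(R'OH₂⁺) ≈ -2.4). Neutral; leaves from a protonated ether (an oxonium ion, R–O(H)R'⁺).
(In practice CH₃(CH₂)₅–O(H)C₂H₅⁺ is made from CH₃(CH₂)₅–OC₂H₅ by protonation with concentrated HBr, allowing neutral ethanol, rather than ethoxide, to depart.)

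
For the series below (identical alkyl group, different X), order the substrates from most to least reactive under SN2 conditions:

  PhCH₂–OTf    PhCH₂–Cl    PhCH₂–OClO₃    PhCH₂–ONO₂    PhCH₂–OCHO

With the same alkyl group throughout, only the leaving group differentiates the rates.
Rank by basicity of the departing species: weakest base leaves most easily.
PhCH₂–OTf loses OTf⁻: pKₐ(CF₃SO₃H (triflic acid)) ≈ -14
PhCH₂–OClO₃ loses ClO₄⁻: pKₐ(HClO₄) ≈ -10
PhCH₂–Cl loses Cl⁻: pKₐ(HCl) ≈ -7
PhCH₂–ONO₂ loses NO₃⁻: pKₐ(HNO₃) ≈ -1.3
PhCH₂–OCHO loses HCOO⁻: pKₐ(HCOOH) ≈ 3.8

PhCH₂–OTf > PhCH₂–OClO₃ > PhCH₂–Cl > PhCH₂–ONO₂ > PhCH₂–OCHO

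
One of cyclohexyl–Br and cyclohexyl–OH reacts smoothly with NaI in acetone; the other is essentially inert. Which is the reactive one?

From cyclohexyl–OH the departing group would be OH⁻ (pKₐ(H₂O) ≈ 15.7). Strong base; essentially never leaves without prior activation.
From cyclohexyl–Br the leaving group is Br⁻ (pKₐ(HBr) ≈ -9). Weak base; good leaving group.
(In practice cyclohexyl–Br is made from cyclohexyl–OH by treatment with PBr₃, replacing the hydroxyl with bromide.)

cyclohexyl–Br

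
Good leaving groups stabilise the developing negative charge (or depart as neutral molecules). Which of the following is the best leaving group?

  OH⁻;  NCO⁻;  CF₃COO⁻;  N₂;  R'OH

N₂: no meaningful conjugate acid; N₂ departs as an exceptionally stable neutral molecule
R'OH: pKₐ(R'OH₂⁺) ≈ -2.4
CF₃COO⁻: pKₐ(CF₃COOH) ≈ 0.2
NCO⁻: pKₐ(HOCN) ≈ 3.5
OH⁻: pKₐ(H₂O) ≈ 15.7

N₂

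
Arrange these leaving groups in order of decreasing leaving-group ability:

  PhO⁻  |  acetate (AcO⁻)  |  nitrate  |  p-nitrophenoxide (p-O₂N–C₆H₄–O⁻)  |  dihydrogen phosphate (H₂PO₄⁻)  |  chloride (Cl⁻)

chloride (Cl⁻) > nitrate > dihydrogen phosphate (H₂PO₄⁻) > acetate (AcO⁻) > p-nitrophenoxide (p-O₂N–C₆H₄–O⁻) > PhO⁻

The more stable X⁻ (or X) is on its own — i.e. the weaker a base it is — the better a leaving group it makes.
chloride (Cl⁻): pKₐ(HCl) ≈ -7 — moderately weak base
nitrate: pKₐ(HNO₃) ≈ -1.3
dihydrogen phosphate (H₂PO₄⁻): pKₐ(H₃PO₄) ≈ 2.1 — moderate base; biological leaving group after further activation
acetate (AcO⁻): pKₐ(CH₃COOH) ≈ 4.8
p-nitrophenoxide (p-O₂N–C₆H₄–O⁻): pKₐ(p-nitrophenol) ≈ 7.2
PhO⁻: pKₐ(C₆H₅OH (phenol)) ≈ 10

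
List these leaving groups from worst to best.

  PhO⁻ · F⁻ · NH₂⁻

Rank by basicity of the departing species: weakest base leaves most easily.
F⁻: pKₐ(HF) ≈ 3.2
PhO⁻: pKₐ(C₆H₅OH (phenol)) ≈ 10
NH₂⁻: pKₐ(NH₃) ≈ 38
Listed from poorest to best leaving group as asked.

NH₂⁻ < PhO⁻ < F⁻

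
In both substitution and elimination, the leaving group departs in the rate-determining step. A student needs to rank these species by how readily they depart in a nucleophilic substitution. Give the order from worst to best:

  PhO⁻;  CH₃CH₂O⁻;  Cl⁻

Cl⁻: pKₐ(HCl) ≈ -7
PhO⁻: pKₐ(C₆H₅OH (phenol)) ≈ 10
CH₃CH₂O⁻: pKₐ(CH₃CH₂OH) ≈ 16
Listed from poorest to best leaving group as asked.

CH₃CH₂O⁻ < PhO⁻ < Cl⁻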